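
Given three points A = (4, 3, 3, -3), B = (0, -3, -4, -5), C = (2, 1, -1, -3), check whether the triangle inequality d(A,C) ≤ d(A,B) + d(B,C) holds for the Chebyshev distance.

d(A,B) = max(4, 6, 7, 2) = 7, d(B,C) = max(2, 4, 3, 2) = 4, d(A,C) = max(2, 2, 4, 0) = 4.
d(A,C) = 4 ≤ 7 + 4 = 11. Triangle inequality is satisfied.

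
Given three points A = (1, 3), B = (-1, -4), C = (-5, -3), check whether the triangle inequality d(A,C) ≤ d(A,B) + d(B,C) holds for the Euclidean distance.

d(A,B) = √(2² + 7²) = √53 ≈ 7.2801, d(B,C) = √(4² + 1²) = √17 ≈ 4.1231, d(A,C) = √(6² + 6²) = √72 ≈ 8.4853.
d(A,C) ≈ 8.4853 ≤ 7.2801 + 4.1231 = 11.4032. Triangle inequality is satisfied.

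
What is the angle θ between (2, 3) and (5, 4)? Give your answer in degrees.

With u = (2, 3), v = (5, 4):
u·v = 2·5 + 3·4 = 10 + 12 = 22.
|u| = √(2² + 3²) = √13, |v| = √(5² + 4²) = √41, so |u||v| = √(13·41) = √533.
cos θ = (u·v)/(|u||v|) = 22/√533 ≈ 0.952926
θ = arccos(0.952926) ≈ 17.65°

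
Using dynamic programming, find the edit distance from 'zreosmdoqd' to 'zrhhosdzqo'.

Let D[i][j] be the edit distance between the first i characters of 'zreosmdoqd' and the first j characters of 'zrhhosdzqo', with D[i][0] = i, D[0][j] = j, and D[i][j] = D[i-1][j-1] if the characters match, else 1 + min(D[i-1][j], D[i][j-1], D[i-1][j-1]). Filling the table (rows: prefixes of 'zreosmdoqd', columns: prefixes of 'zrhhosdzqo'):
     ε  z  r  h  h  o  s  d  z  q  o
  ε  0  1  2  3  4  5  6  7  8  9 10
  z  1  0  1  2  3  4  5  6  7  8  9
  r  2  1  0  1  2  3  4  5  6  7  8
  e  3  2  1  1  2  3  4  5  6  7  8
  o  4  3  2  2  2  2  3  4  5  6  7
  s  5  4  3  3  3  3  2  3  4  5  6
  m  6  5  4  4  4  4  3  3  4  5  6
  d  7  6  5  5  5  5  4  3  4  5  6
  o  8  7  6  6  6  5  5  4  4  5  5
  q  9  8  7  7  7  6  6  5  5  4  5
  d 10  9  8  8  8  7  7  6  6  5  5
The bottom-right entry gives D[10][10] = 5, so no sequence of fewer than 5 edits works. Backtracking through the table gives one optimal edit sequence (5 edits):
  zreosmdoqd → zrheosmdoqd (ins h @3)
  zrheosmdoqd → zrhhosmdoqd (sub e→h @4)
  zrhhosmdoqd → zrhhosdoqd (del m @7)
  zrhhosdoqd → zrhhosdzqd (sub o→z @8)
  zrhhosdzqd → zrhhosdzqo (sub d→o @10)
Edit distance = 5.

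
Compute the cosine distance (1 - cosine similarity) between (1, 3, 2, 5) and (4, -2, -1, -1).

With u = (1, 3, 2, 5), v = (4, -2, -1, -1):
u·v = 1·4 + 3·(-2) + 2·(-1) + 5·(-1) = 4 + (-6) + (-2) + (-5) = -9.
|u| = √(1² + 3² + 2² + 5²) = √39, |v| = √(4² + (-2)² + (-1)² + (-1)²) = √22, so |u||v| = √(39·22) = √858.
cos θ = (u·v)/(|u||v|) = -9/√858 ≈ -0.3073
Cosine distance = 1 - cos θ ≈ 1 - (-0.3073) = 1.3073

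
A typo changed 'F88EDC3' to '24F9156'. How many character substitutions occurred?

Differing positions: 1, 2, 3, 4, 5, 6, 7. Hamming distance = 7.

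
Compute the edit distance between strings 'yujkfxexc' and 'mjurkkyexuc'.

Let D[i][j] be the edit distance between the first i characters of 'yujkfxexc' and the first j characters of 'mjurkkyexuc', with D[i][0] = i, D[0][j] = j, and D[i][j] = D[i-1][j-1] if the characters match, else 1 + min(D[i-1][j], D[i][j-1], D[i-1][j-1]). Filling the table (rows: prefixes of 'yujkfxexc', columns: prefixes of 'mjurkkyexuc'):
     ε  m  j  u  r  k  k  y  e  x  u  c
  ε  0  1  2  3  4  5  6  7  8  9 10 11
  y  1  1  2  3  4  5  6  6  7  8  9 10
  u  2  2  2  2  3  4  5  6  7  8  8  9
  j  3  3  2  3  3  4  5  6  7  8  9  9
  k  4  4  3  3  4  3  4  5  6  7  8  9
  f  5  5  4  4  4  4  4  5  6  7  8  9
  x  6  6  5  5  5  5  5  5  6  6  7  8
  e  7  7  6  6  6  6  6  6  5  6  7  8
  x  8  8  7  7  7  7  7  7  6  5  6  7
  c  9  9  8  8  8  8  8  8  7  6  6  6
The bottom-right entry gives D[9][11] = 6, so no sequence of fewer than 6 edits works. Backtracking through the table gives one optimal edit sequence (6 edits):
  yujkfxexc → myujkfxexc (ins m @1)
  myujkfxexc → mjujkfxexc (sub y→j @2)
  mjujkfxexc → mjurkfxexc (sub j→r @4)
  mjurkfxexc → mjurkkxexc (sub f→k @6)
  mjurkkxexc → mjurkkyexc (sub x→y @7)
  mjurkkyexc → mjurkkyexuc (ins u @10)
Edit distance = 6.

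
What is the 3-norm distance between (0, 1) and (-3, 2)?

(Σ|x_i - y_i|^3)^(1/3) = (|0 - (-3)|^3 + |1 - 2|^3)^(1/3)
= (3^3 + 1^3)^(1/3) = (27 + 1)^(1/3) = (28)^(1/3) ≈ 3.0366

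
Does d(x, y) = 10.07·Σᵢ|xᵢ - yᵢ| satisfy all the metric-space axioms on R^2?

Yes. The L1 (Manhattan) norm induces a metric on R^2, and multiplying a metric by a positive constant 10.07 > 0 preserves all four axioms: non-negativity (10.07·||x-y|| ≥ 0), identity (10.07·||x-y|| = 0 ⟺ ||x-y|| = 0 ⟺ x = y), symmetry (||x-y|| = ||y-x||), and the triangle inequality (10.07·||x-z|| ≤ 10.07·||x-y|| + 10.07·||y-z||). So d is a metric.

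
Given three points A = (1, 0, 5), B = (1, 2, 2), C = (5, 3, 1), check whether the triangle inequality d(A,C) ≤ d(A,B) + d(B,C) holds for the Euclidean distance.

d(A,B) = √(0² + 2² + 3²) = √13 ≈ 3.6056, d(B,C) = √(4² + 1² + 1²) = √18 ≈ 4.2426, d(A,C) = √(4² + 3² + 4²) = √41 ≈ 6.4031.
d(A,C) ≈ 6.4031 ≤ 3.6056 + 4.2426 = 7.8482. Triangle inequality is satisfied.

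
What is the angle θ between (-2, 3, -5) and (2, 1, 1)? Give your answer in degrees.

With u = (-2, 3, -5), v = (2, 1, 1):
u·v = (-2)·2 + 3·1 + (-5)·1 = (-4) + 3 + (-5) = -6.
|u| = √((-2)² + 3² + (-5)²) = √38, |v| = √(2² + 1² + 1²) = √6, so |u||v| = √(38·6) = √228.
cos θ = (u·v)/(|u||v|) = -6/√228 ≈ -0.39736
θ = arccos(-0.39736) ≈ 113.41°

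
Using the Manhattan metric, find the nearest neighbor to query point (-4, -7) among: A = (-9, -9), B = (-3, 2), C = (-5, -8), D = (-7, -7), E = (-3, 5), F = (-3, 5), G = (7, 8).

Distances: d(A) = 7, d(B) = 10, d(C) = 2, d(D) = 3, d(E) = 13, d(F) = 13, d(G) = 26. Nearest: C = (-5, -8) with distance 2.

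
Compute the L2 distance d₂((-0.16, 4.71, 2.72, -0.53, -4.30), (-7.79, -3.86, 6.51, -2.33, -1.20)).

√(Σ(x_i - y_i)²) = √((-0.16 - (-7.79))² + (4.71 - (-3.86))² + (2.72 - 6.51)² + (-0.53 - (-2.33))² + (-4.3 - (-1.2))²)
= √(7.63² + 8.57² + (-3.79)² + 1.8² + (-3.1)²) = √(58.2169 + 73.4449 + 14.3641 + 3.24 + 9.61) = √158.8759 ≈ 12.6046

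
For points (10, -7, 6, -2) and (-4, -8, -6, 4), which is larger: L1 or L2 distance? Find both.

L1 = |10 - (-4)| + |-7 - (-8)| + |6 - (-6)| + |-2 - 4| = 14 + 1 + 12 + 6 = 33
L2 = √(14² + 1² + 12² + 6²) = √377 ≈ 19.4165
L1 ≥ L2 always (equality iff movement is along one axis); L1 > L2 here.
Ratio L1/L2 = 33/√377 ≈ 1.6996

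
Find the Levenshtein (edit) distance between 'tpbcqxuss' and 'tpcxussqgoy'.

Let D[i][j] be the edit distance between the first i characters of 'tpbcqxuss' and the first j characters of 'tpcxussqgoy', with D[i][0] = i, D[0][j] = j, and D[i][j] = D[i-1][j-1] if the characters match, else 1 + min(D[i-1][j], D[i][j-1], D[i-1][j-1]). Filling the table (rows: prefixes of 'tpbcqxuss', columns: prefixes of 'tpcxussqgoy'):
     ε  t  p  c  x  u  s  s  q  g  o  y
  ε  0  1  2  3  4  5  6  7  8  9 10 11
  t  1  0  1  2  3  4  5  6  7  8  9 10
  p  2  1  0  1  2  3  4  5  6  7  8  9
  b  3  2  1  1  2  3  4  5  6  7  8  9
  c  4  3  2  1  2  3  4  5  6  7  8  9
  q  5  4  3  2  2  3  4  5  5  6  7  8
  x  6  5  4  3  2  3  4  5  6  6  7  8
  u  7  6  5  4  3  2  3  4  5  6  7  8
  s  8  7  6  5  4  3  2  3  4  5  6  7
  s  9  8  7  6  5  4  3  2  3  4  5  6
The bottom-right entry gives D[9][11] = 6, so no sequence of fewer than 6 edits works. Backtracking through the table gives one optimal edit sequence (6 edits):
  tpbcqxuss → tpcqxuss (del b @3)
  tpcqxuss → tpcxuss (del q @4)
  tpcxuss → tpcxussq (ins q @8)
  tpcxussq → tpcxussqg (ins g @9)
  tpcxussqg → tpcxussqgo (ins o @10)
  tpcxussqgo → tpcxussqgoy (ins y @11)
Edit distance = 6.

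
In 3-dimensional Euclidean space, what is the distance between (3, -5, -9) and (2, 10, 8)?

√(Σ(x_i - y_i)²) = √((3 - 2)² + (-5 - 10)² + (-9 - 8)²)
= √(1² + (-15)² + (-17)²) = √(1 + 225 + 289) = √515 ≈ 22.6936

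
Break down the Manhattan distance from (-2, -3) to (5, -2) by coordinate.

Σ|x_i - y_i| = |-2 - 5| + |-3 - (-2)| = 7 + 1 = 8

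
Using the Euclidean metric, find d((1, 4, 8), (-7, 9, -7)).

√(Σ(x_i - y_i)²) = √((1 - (-7))² + (4 - 9)² + (8 - (-7))²)
= √(8² + (-5)² + 15²) = √(64 + 25 + 225) = √314 ≈ 17.72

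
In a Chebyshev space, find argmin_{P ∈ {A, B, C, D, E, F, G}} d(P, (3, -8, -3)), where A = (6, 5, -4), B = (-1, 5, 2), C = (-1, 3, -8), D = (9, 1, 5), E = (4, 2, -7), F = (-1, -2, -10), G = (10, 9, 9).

Distances: d(A) = 13, d(B) = 13, d(C) = 11, d(D) = 9, d(E) = 10, d(F) = 7, d(G) = 17. Nearest: F = (-1, -2, -10) with distance 7.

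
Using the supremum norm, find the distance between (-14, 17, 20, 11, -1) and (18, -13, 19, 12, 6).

max(|x_i - y_i|) = max(|-14 - 18|, |17 - (-13)|, |20 - 19|, |11 - 12|, |-1 - 6|) = max(32, 30, 1, 1, 7) = 32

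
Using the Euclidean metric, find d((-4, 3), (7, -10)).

√(Σ(x_i - y_i)²) = √((-4 - 7)² + (3 - (-10))²)
= √((-11)² + 13²) = √(121 + 169) = √290 ≈ 17.0294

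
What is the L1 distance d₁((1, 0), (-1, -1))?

Σ|x_i - y_i| = |1 - (-1)| + |0 - (-1)| = 2 + 1 = 3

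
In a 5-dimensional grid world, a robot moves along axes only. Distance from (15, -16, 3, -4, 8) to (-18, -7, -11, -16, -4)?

Σ|x_i - y_i| = |15 - (-18)| + |-16 - (-7)| + |3 - (-11)| + |-4 - (-16)| + |8 - (-4)| = 33 + 9 + 14 + 12 + 12 = 80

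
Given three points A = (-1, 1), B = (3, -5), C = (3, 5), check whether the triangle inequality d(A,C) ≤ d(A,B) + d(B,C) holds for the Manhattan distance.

d(A,B) = 4 + 6 = 10, d(B,C) = 0 + 10 = 10, d(A,C) = 4 + 4 = 8.
d(A,C) = 8 ≤ 10 + 10 = 20. Triangle inequality is satisfied.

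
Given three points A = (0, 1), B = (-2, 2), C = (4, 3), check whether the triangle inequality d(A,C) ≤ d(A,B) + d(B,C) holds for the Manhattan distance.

d(A,B) = 2 + 1 = 3, d(B,C) = 6 + 1 = 7, d(A,C) = 4 + 2 = 6.
d(A,C) = 6 ≤ 3 + 7 = 10. Triangle inequality is satisfied.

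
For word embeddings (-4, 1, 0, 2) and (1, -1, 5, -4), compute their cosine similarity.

With u = (-4, 1, 0, 2), v = (1, -1, 5, -4):
u·v = (-4)·1 + 1·(-1) + 0·5 + 2·(-4) = (-4) + (-1) + 0 + (-8) = -13.
|u| = √((-4)² + 1² + 0² + 2²) = √21, |v| = √(1² + (-1)² + 5² + (-4)²) = √43, so |u||v| = √(21·43) = √903.
cos θ = (u·v)/(|u||v|) = -13/√903 ≈ -0.4326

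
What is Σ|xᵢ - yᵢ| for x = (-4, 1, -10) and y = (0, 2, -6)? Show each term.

Σ|x_i - y_i| = |-4 - 0| + |1 - 2| + |-10 - (-6)| = 4 + 1 + 4 = 9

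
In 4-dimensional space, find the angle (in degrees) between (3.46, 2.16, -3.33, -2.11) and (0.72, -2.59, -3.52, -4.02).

With u = (3.46, 2.16, -3.33, -2.11), v = (0.72, -2.59, -3.52, -4.02):
u·v = 3.46·0.72 + 2.16·(-2.59) + (-3.33)·(-3.52) + (-2.11)·(-4.02) = 2.4912 + (-5.5944) + 11.7216 + 8.4822 = 17.1006.
|u| = √(3.46² + 2.16² + (-3.33)² + (-2.11)²) = √(11.9716 + 4.6656 + 11.0889 + 4.4521) = √32.1782, |v| = √(0.72² + (-2.59)² + (-3.52)² + (-4.02)²) = √(0.5184 + 6.7081 + 12.3904 + 16.1604) = √35.7773.
cos θ = (u·v)/(|u||v|) = 17.1006/(√32.1782·√35.7773) ≈ 0.503996
θ = arccos(0.503996) ≈ 59.74°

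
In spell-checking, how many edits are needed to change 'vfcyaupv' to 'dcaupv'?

Let D[i][j] be the edit distance between the first i characters of 'vfcyaupv' and the first j characters of 'dcaupv', with D[i][0] = i, D[0][j] = j, and D[i][j] = D[i-1][j-1] if the characters match, else 1 + min(D[i-1][j], D[i][j-1], D[i-1][j-1]). Filling the table (rows: prefixes of 'vfcyaupv', columns: prefixes of 'dcaupv'):
     ε  d  c  a  u  p  v
  ε  0  1  2  3  4  5  6
  v  1  1  2  3  4  5  5
  f  2  2  2  3  4  5  6
  c  3  3  2  3  4  5  6
  y  4  4  3  3  4  5  6
  a  5  5  4  3  4  5  6
  u  6  6  5  4  3  4  5
  p  7  7  6  5  4  3  4
  v  8  8  7  6  5  4  3
The bottom-right entry gives D[8][6] = 3, so no sequence of fewer than 3 edits works. Backtracking through the table gives one optimal edit sequence (3 edits):
  vfcyaupv → fcyaupv (del v @1)
  fcyaupv → dcyaupv (sub f→d @1)
  dcyaupv → dcaupv (del y @3)
Edit distance = 3.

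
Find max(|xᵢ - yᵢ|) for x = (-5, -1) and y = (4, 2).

max(|x_i - y_i|) = max(|-5 - 4|, |-1 - 2|) = max(9, 3) = 9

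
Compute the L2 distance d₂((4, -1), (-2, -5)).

√(Σ(x_i - y_i)²) = √((4 - (-2))² + (-1 - (-5))²)
= √(6² + 4²) = √(36 + 16) = √52 ≈ 7.2111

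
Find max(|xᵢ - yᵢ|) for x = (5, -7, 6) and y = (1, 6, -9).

max(|x_i - y_i|) = max(|5 - 1|, |-7 - 6|, |6 - (-9)|) = max(4, 13, 15) = 15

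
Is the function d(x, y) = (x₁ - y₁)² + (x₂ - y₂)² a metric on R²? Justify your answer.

No. The squared Euclidean distance fails the triangle inequality. Counterexample: x = (0, 0), y = (2, 2), z = (4, 4). d(x,z) = 4² + 4² = 32, but d(x,y) + d(y,z) = (2² + 2²) + (2² + 2²) = 8 + 8 = 16. Since 32 > 16, the triangle inequality is violated. (Note: √d, the ordinary Euclidean distance, IS a metric.)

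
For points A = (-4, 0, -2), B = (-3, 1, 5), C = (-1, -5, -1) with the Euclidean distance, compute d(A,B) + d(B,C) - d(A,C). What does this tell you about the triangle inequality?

d(A,B) = √(1² + 1² + 7²) = √51 ≈ 7.1414, d(B,C) = √(2² + 6² + 6²) = √76 ≈ 8.7178, d(A,C) = √(3² + 5² + 1²) = √35 ≈ 5.9161.
d(A,B) + d(B,C) - d(A,C) = 7.1414 + 8.7178 - 5.9161 = 15.8592 - 5.9161 = 9.9431 (to 4 decimal places). This is ≥ 0, so the triangle inequality holds for these points.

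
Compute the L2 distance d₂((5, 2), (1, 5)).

√(Σ(x_i - y_i)²) = √((5 - 1)² + (2 - 5)²)
= √(4² + (-3)²) = √(16 + 9) = √25 = 5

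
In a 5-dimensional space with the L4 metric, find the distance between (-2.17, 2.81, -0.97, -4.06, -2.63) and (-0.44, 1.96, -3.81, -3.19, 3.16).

(Σ|x_i - y_i|^4)^(1/4) = (|-2.17 - (-0.44)|^4 + |2.81 - 1.96|^4 + |-0.97 - (-3.81)|^4 + |-4.06 - (-3.19)|^4 + |-2.63 - 3.16|^4)^(1/4)
= (1.73^4 + 0.85^4 + 2.84^4 + 0.87^4 + 5.79^4)^(1/4) ≈ (8.9575 + 0.522 + 65.0539 + 0.5729 + 1123.8653)^(1/4) = (1198.9716)^(1/4) ≈ 5.8844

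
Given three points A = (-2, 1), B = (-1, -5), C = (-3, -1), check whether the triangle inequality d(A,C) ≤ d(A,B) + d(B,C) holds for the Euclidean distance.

d(A,B) = √(1² + 6²) = √37 ≈ 6.0828, d(B,C) = √(2² + 4²) = √20 ≈ 4.4721, d(A,C) = √(1² + 2²) = √5 ≈ 2.2361.
d(A,C) ≈ 2.2361 ≤ 6.0828 + 4.4721 = 10.5549. Triangle inequality is satisfied.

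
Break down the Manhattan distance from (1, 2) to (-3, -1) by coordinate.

Σ|x_i - y_i| = |1 - (-3)| + |2 - (-1)| = 4 + 3 = 7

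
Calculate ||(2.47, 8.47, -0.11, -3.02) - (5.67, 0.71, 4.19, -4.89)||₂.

√(Σ(x_i - y_i)²) = √((2.47 - 5.67)² + (8.47 - 0.71)² + (-0.11 - 4.19)² + (-3.02 - (-4.89))²)
= √((-3.2)² + 7.76² + (-4.3)² + 1.87²) = √(10.24 + 60.2176 + 18.49 + 3.4969) = √92.4445 ≈ 9.6148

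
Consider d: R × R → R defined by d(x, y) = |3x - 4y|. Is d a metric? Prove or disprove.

No. d fails symmetry: d(2, 6) = |3·2 - 4·6| = |-18| = 18, but d(6, 2) = |3·6 - 4·2| = |10| = 10. Since 18 ≠ 10, d(x,y) ≠ d(y,x) in general.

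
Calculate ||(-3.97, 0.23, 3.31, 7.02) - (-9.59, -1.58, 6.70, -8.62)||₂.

√(Σ(x_i - y_i)²) = √((-3.97 - (-9.59))² + (0.23 - (-1.58))² + (3.31 - 6.7)² + (7.02 - (-8.62))²)
= √(5.62² + 1.81² + (-3.39)² + 15.64²) = √(31.5844 + 3.2761 + 11.4921 + 244.6096) = √290.9622 ≈ 17.0576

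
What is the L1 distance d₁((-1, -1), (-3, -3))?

Σ|x_i - y_i| = |-1 - (-3)| + |-1 - (-3)| = 2 + 2 = 4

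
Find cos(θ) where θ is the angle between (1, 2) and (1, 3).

With u = (1, 2), v = (1, 3):
u·v = 1·1 + 2·3 = 1 + 6 = 7.
|u| = √(1² + 2²) = √5, |v| = √(1² + 3²) = √10, so |u||v| = √(5·10) = √50.
cos θ = (u·v)/(|u||v|) = 7/√50 ≈ 0.9899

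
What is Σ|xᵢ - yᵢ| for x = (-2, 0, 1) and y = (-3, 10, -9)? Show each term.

Σ|x_i - y_i| = |-2 - (-3)| + |0 - 10| + |1 - (-9)| = 1 + 10 + 10 = 21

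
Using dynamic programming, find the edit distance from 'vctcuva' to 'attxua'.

Let D[i][j] be the edit distance between the first i characters of 'vctcuva' and the first j characters of 'attxua', with D[i][0] = i, D[0][j] = j, and D[i][j] = D[i-1][j-1] if the characters match, else 1 + min(D[i-1][j], D[i][j-1], D[i-1][j-1]). Filling the table (rows: prefixes of 'vctcuva', columns: prefixes of 'attxua'):
     ε  a  t  t  x  u  a
  ε  0  1  2  3  4  5  6
  v  1  1  2  3  4  5  6
  c  2  2  2  3  4  5  6
  t  3  3  2  2  3  4  5
  c  4  4  3  3  3  4  5
  u  5  5  4  4  4  3  4
  v  6  6  5  5  5  4  4
  a  7  6  6  6  6  5  4
The bottom-right entry gives D[7][6] = 4, so no sequence of fewer than 4 edits works. Backtracking through the table gives one optimal edit sequence (4 edits):
  vctcuva → actcuva (sub v→a @1)
  actcuva → attcuva (sub c→t @2)
  attcuva → attxuva (sub c→x @4)
  attxuva → attxua (del v @6)
Edit distance = 4.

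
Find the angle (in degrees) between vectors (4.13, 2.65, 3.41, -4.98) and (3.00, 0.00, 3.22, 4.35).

With u = (4.13, 2.65, 3.41, -4.98), v = (3.00, 0.00, 3.22, 4.35):
u·v = 4.13·3 + 2.65·0 + 3.41·3.22 + (-4.98)·4.35 = 12.39 + 0 + 10.9802 + (-21.663) = 1.7072.
|u| = √(4.13² + 2.65² + 3.41² + (-4.98)²) = √(17.0569 + 7.0225 + 11.6281 + 24.8004) = √60.5079, |v| = √(3² + 0² + 3.22² + 4.35²) = √(9 + 0 + 10.3684 + 18.9225) = √38.2909.
cos θ = (u·v)/(|u||v|) = 1.7072/(√60.5079·√38.2909) ≈ 0.035467
θ = arccos(0.035467) ≈ 87.97°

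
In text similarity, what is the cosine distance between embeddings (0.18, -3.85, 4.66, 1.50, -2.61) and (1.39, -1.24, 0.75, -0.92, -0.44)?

With u = (0.18, -3.85, 4.66, 1.50, -2.61), v = (1.39, -1.24, 0.75, -0.92, -0.44):
u·v = 0.18·1.39 + (-3.85)·(-1.24) + 4.66·0.75 + 1.5·(-0.92) + (-2.61)·(-0.44) = 0.2502 + 4.774 + 3.495 + (-1.38) + 1.1484 = 8.2876.
|u| = √(0.18² + (-3.85)² + 4.66² + 1.5² + (-2.61)²) = √(0.0324 + 14.8225 + 21.7156 + 2.25 + 6.8121) = √45.6326, |v| = √(1.39² + (-1.24)² + 0.75² + (-0.92)² + (-0.44)²) = √(1.9321 + 1.5376 + 0.5625 + 0.8464 + 0.1936) = √5.0722.
cos θ = (u·v)/(|u||v|) = 8.2876/(√45.6326·√5.0722) ≈ 0.5447
Cosine distance = 1 - cos θ ≈ 1 - 0.5447 = 0.4553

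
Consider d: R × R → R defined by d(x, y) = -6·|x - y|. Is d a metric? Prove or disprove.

No. With c = -6 < 0, d fails non-negativity: d(5, 8) = -6·|5 - 8| = -6·3 = -18 < 0.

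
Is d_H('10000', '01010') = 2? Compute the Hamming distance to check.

Differing positions: 1, 2, 4. Hamming distance = 3, so the claim that d_H = 2 is false.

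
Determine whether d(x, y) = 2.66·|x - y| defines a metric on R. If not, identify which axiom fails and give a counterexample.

Yes. Since |x - y| is a metric on R and 2.66 > 0, the positive scalar multiple 2.66·|x - y| is also a metric: scaling by a positive constant preserves non-negativity, identity (d=0 ⟺ |x-y|=0 ⟺ x=y), symmetry, and the triangle inequality.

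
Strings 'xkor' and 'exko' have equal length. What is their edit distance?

Let D[i][j] be the edit distance between the first i characters of 'xkor' and the first j characters of 'exko', with D[i][0] = i, D[0][j] = j, and D[i][j] = D[i-1][j-1] if the characters match, else 1 + min(D[i-1][j], D[i][j-1], D[i-1][j-1]). Filling the table (rows: prefixes of 'xkor', columns: prefixes of 'exko'):
     ε  e  x  k  o
  ε  0  1  2  3  4
  x  1  1  1  2  3
  k  2  2  2  1  2
  o  3  3  3  2  1
  r  4  4  4  3  2
The bottom-right entry gives D[4][4] = 2, so no sequence of fewer than 2 edits works. Backtracking through the table gives one optimal edit sequence (2 edits):
  xkor → exkor (ins e @1)
  exkor → exko (del r @5)
Edit distance = 2.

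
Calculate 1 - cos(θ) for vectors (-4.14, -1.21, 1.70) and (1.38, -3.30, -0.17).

With u = (-4.14, -1.21, 1.70), v = (1.38, -3.30, -0.17):
u·v = (-4.14)·1.38 + (-1.21)·(-3.3) + 1.7·(-0.17) = (-5.7132) + 3.993 + (-0.289) = -2.0092.
|u| = √((-4.14)² + (-1.21)² + 1.7²) = √(17.1396 + 1.4641 + 2.89) = √21.4937, |v| = √(1.38² + (-3.3)² + (-0.17)²) = √(1.9044 + 10.89 + 0.0289) = √12.8233.
cos θ = (u·v)/(|u||v|) = -2.0092/(√21.4937·√12.8233) ≈ -0.121
Cosine distance = 1 - cos θ ≈ 1 - (-0.121) = 1.121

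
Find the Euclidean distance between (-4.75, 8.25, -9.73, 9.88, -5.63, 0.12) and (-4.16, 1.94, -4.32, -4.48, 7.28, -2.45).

√(Σ(x_i - y_i)²) = √((-4.75 - (-4.16))² + (8.25 - 1.94)² + (-9.73 - (-4.32))² + (9.88 - (-4.48))² + (-5.63 - 7.28)² + (0.12 - (-2.45))²)
= √((-0.59)² + 6.31² + (-5.41)² + 14.36² + (-12.91)² + 2.57²) = √(0.3481 + 39.8161 + 29.2681 + 206.2096 + 166.6681 + 6.6049) = √448.9149 ≈ 21.1876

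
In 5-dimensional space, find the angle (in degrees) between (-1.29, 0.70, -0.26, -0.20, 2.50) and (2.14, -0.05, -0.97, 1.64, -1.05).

With u = (-1.29, 0.70, -0.26, -0.20, 2.50), v = (2.14, -0.05, -0.97, 1.64, -1.05):
u·v = (-1.29)·2.14 + 0.7·(-0.05) + (-0.26)·(-0.97) + (-0.2)·1.64 + 2.5·(-1.05) = (-2.7606) + (-0.035) + 0.2522 + (-0.328) + (-2.625) = -5.4964.
|u| = √((-1.29)² + 0.7² + (-0.26)² + (-0.2)² + 2.5²) = √(1.6641 + 0.49 + 0.0676 + 0.04 + 6.25) = √8.5117, |v| = √(2.14² + (-0.05)² + (-0.97)² + 1.64² + (-1.05)²) = √(4.5796 + 0.0025 + 0.9409 + 2.6896 + 1.1025) = √9.3151.
cos θ = (u·v)/(|u||v|) = -5.4964/(√8.5117·√9.3151) ≈ -0.617272
θ = arccos(-0.617272) ≈ 128.12°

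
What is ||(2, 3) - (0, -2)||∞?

max(|x_i - y_i|) = max(|2 - 0|, |3 - (-2)|) = max(2, 5) = 5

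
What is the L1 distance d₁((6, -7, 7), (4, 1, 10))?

Σ|x_i - y_i| = |6 - 4| + |-7 - 1| + |7 - 10| = 2 + 8 + 3 = 13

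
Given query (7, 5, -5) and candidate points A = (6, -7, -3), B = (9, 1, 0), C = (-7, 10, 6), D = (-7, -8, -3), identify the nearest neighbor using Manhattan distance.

Distances: d(A) = 15, d(B) = 11, d(C) = 30, d(D) = 29. Nearest: B = (9, 1, 0) with distance 11.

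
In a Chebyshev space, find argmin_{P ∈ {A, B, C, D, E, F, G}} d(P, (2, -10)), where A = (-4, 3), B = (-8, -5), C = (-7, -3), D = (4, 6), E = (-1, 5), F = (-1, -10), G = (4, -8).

Distances: d(A) = 13, d(B) = 10, d(C) = 9, d(D) = 16, d(E) = 15, d(F) = 3, d(G) = 2. Nearest: G = (4, -8) with distance 2.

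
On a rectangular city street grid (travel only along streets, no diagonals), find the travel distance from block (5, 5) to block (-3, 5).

Σ|x_i - y_i| = |5 - (-3)| + |5 - 5| = 8 + 0 = 8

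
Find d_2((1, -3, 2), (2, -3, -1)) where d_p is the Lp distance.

(Σ|x_i - y_i|^2)^(1/2) = (|1 - 2|^2 + |-3 - (-3)|^2 + |2 - (-1)|^2)^(1/2)
= (1^2 + 0^2 + 3^2)^(1/2) = (1 + 0 + 9)^(1/2) = (10)^(1/2) ≈ 3.1623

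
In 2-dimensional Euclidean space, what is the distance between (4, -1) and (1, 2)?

√(Σ(x_i - y_i)²) = √((4 - 1)² + (-1 - 2)²)
= √(3² + (-3)²) = √(9 + 9) = √18 ≈ 4.2426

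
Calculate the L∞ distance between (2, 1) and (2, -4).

max(|x_i - y_i|) = max(|2 - 2|, |1 - (-4)|) = max(0, 5) = 5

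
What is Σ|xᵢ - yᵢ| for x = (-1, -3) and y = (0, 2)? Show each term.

Σ|x_i - y_i| = |-1 - 0| + |-3 - 2| = 1 + 5 = 6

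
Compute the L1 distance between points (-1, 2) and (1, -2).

Σ|x_i - y_i| = |-1 - 1| + |2 - (-2)| = 2 + 4 = 6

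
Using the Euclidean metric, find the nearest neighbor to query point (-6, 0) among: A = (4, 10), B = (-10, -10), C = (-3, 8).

Distances: d(A) ≈ 14.1421, d(B) ≈ 10.7703, d(C) ≈ 8.544. Nearest: C = (-3, 8) with distance 8.544.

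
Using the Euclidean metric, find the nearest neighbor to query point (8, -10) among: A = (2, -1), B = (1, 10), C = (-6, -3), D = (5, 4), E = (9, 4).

Distances: d(A) ≈ 10.8167, d(B) ≈ 21.1896, d(C) ≈ 15.6525, d(D) ≈ 14.3178, d(E) ≈ 14.0357. Nearest: A = (2, -1) with distance 10.8167.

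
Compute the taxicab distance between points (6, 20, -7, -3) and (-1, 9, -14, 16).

Σ|x_i - y_i| = |6 - (-1)| + |20 - 9| + |-7 - (-14)| + |-3 - 16| = 7 + 11 + 7 + 19 = 44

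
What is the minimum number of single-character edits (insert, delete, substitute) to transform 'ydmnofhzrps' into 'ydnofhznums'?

Let D[i][j] be the edit distance between the first i characters of 'ydmnofhzrps' and the first j characters of 'ydnofhznums', with D[i][0] = i, D[0][j] = j, and D[i][j] = D[i-1][j-1] if the characters match, else 1 + min(D[i-1][j], D[i][j-1], D[i-1][j-1]). Filling the table (rows: prefixes of 'ydmnofhzrps', columns: prefixes of 'ydnofhznums'):
     ε  y  d  n  o  f  h  z  n  u  m  s
  ε  0  1  2  3  4  5  6  7  8  9 10 11
  y  1  0  1  2  3  4  5  6  7  8  9 10
  d  2  1  0  1  2  3  4  5  6  7  8  9
  m  3  2  1  1  2  3  4  5  6  7  7  8
  n  4  3  2  1  2  3  4  5  5  6  7  8
  o  5  4  3  2  1  2  3  4  5  6  7  8
  f  6  5  4  3  2  1  2  3  4  5  6  7
  h  7  6  5  4  3  2  1  2  3  4  5  6
  z  8  7  6  5  4  3  2  1  2  3  4  5
  r  9  8  7  6  5  4  3  2  2  3  4  5
  p 10  9  8  7  6  5  4  3  3  3  4  5
  s 11 10  9  8  7  6  5  4  4  4  4  4
The bottom-right entry gives D[11][11] = 4, so no sequence of fewer than 4 edits works. Backtracking through the table gives one optimal edit sequence (4 edits):
  ydmnofhzrps → ydnofhzrps (del m @3)
  ydnofhzrps → ydnofhznrps (ins n @8)
  ydnofhznrps → ydnofhznups (sub r→u @9)
  ydnofhznups → ydnofhznums (sub p→m @10)
Edit distance = 4.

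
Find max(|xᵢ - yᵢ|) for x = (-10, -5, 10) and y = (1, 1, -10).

max(|x_i - y_i|) = max(|-10 - 1|, |-5 - 1|, |10 - (-10)|) = max(11, 6, 20) = 20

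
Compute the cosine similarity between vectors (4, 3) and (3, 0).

With u = (4, 3), v = (3, 0):
u·v = 4·3 + 3·0 = 12 + 0 = 12.
|u| = √(4² + 3²) = √25, |v| = √(3² + 0²) = √9, so |u||v| = √(25·9) = √225 = 15.
cos θ = (u·v)/(|u||v|) = 12/15 = 0.8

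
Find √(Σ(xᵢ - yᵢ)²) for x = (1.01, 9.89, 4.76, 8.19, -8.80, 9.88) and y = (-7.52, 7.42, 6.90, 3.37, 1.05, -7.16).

√(Σ(x_i - y_i)²) = √((1.01 - (-7.52))² + (9.89 - 7.42)² + (4.76 - 6.9)² + (8.19 - 3.37)² + (-8.8 - 1.05)² + (9.88 - (-7.16))²)
= √(8.53² + 2.47² + (-2.14)² + 4.82² + (-9.85)² + 17.04²) = √(72.7609 + 6.1009 + 4.5796 + 23.2324 + 97.0225 + 290.3616) = √494.0579 ≈ 22.2274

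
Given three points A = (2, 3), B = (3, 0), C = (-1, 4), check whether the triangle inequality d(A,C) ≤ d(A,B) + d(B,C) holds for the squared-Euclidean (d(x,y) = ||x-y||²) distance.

d(A,B) = 1² + 3² = 10, d(B,C) = 4² + 4² = 32, d(A,C) = 3² + 1² = 10.
d(A,C) = 10 ≤ 10 + 32 = 42. Triangle inequality is satisfied.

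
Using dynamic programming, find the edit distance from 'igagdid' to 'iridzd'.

Let D[i][j] be the edit distance between the first i characters of 'igagdid' and the first j characters of 'iridzd', with D[i][0] = i, D[0][j] = j, and D[i][j] = D[i-1][j-1] if the characters match, else 1 + min(D[i-1][j], D[i][j-1], D[i-1][j-1]). Filling the table (rows: prefixes of 'igagdid', columns: prefixes of 'iridzd'):
     ε  i  r  i  d  z  d
  ε  0  1  2  3  4  5  6
  i  1  0  1  2  3  4  5
  g  2  1  1  2  3  4  5
  a  3  2  2  2  3  4  5
  g  4  3  3  3  3  4  5
  d  5  4  4  4  3  4  4
  i  6  5  5  4  4  4  5
  d  7  6  6  5  4  5  4
The bottom-right entry gives D[7][6] = 4, so no sequence of fewer than 4 edits works. Backtracking through the table gives one optimal edit sequence (4 edits):
  igagdid → iagdid (del g @2)
  iagdid → irgdid (sub a→r @2)
  irgdid → iridid (sub g→i @3)
  iridid → iridzd (sub i→z @5)
Edit distance = 4.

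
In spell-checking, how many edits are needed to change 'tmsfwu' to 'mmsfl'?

Let D[i][j] be the edit distance between the first i characters of 'tmsfwu' and the first j characters of 'mmsfl', with D[i][0] = i, D[0][j] = j, and D[i][j] = D[i-1][j-1] if the characters match, else 1 + min(D[i-1][j], D[i][j-1], D[i-1][j-1]). Filling the table (rows: prefixes of 'tmsfwu', columns: prefixes of 'mmsfl'):
     ε  m  m  s  f  l
  ε  0  1  2  3  4  5
  t  1  1  2  3  4  5
  m  2  1  1  2  3  4
  s  3  2  2  1  2  3
  f  4  3  3  2  1  2
  w  5  4  4  3  2  2
  u  6  5  5  4  3  3
The bottom-right entry gives D[6][5] = 3, so no sequence of fewer than 3 edits works. Backtracking through the table gives one optimal edit sequence (3 edits):
  tmsfwu → mmsfwu (sub t→m @1)
  mmsfwu → mmsfu (del w @5)
  mmsfu → mmsfl (sub u→l @5)
Edit distance = 3.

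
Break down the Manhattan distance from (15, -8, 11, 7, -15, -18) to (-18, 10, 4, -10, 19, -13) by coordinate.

Σ|x_i - y_i| = |15 - (-18)| + |-8 - 10| + |11 - 4| + |7 - (-10)| + |-15 - 19| + |-18 - (-13)| = 33 + 18 + 7 + 17 + 34 + 5 = 114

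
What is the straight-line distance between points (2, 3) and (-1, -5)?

√(Σ(x_i - y_i)²) = √((2 - (-1))² + (3 - (-5))²)
= √(3² + 8²) = √(9 + 64) = √73 ≈ 8.544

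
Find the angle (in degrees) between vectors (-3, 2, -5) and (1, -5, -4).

With u = (-3, 2, -5), v = (1, -5, -4):
u·v = (-3)·1 + 2·(-5) + (-5)·(-4) = (-3) + (-10) + 20 = 7.
|u| = √((-3)² + 2² + (-5)²) = √38, |v| = √(1² + (-5)² + (-4)²) = √42, so |u||v| = √(38·42) = √1596.
cos θ = (u·v)/(|u||v|) = 7/√1596 ≈ 0.175219
θ = arccos(0.175219) ≈ 79.91°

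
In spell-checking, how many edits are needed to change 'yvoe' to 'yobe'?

Let D[i][j] be the edit distance between the first i characters of 'yvoe' and the first j characters of 'yobe', with D[i][0] = i, D[0][j] = j, and D[i][j] = D[i-1][j-1] if the characters match, else 1 + min(D[i-1][j], D[i][j-1], D[i-1][j-1]). Filling the table (rows: prefixes of 'yvoe', columns: prefixes of 'yobe'):
     ε  y  o  b  e
  ε  0  1  2  3  4
  y  1  0  1  2  3
  v  2  1  1  2  3
  o  3  2  1  2  3
  e  4  3  2  2  2
The bottom-right entry gives D[4][4] = 2, so no sequence of fewer than 2 edits works. Backtracking through the table gives one optimal edit sequence (2 edits):
  yvoe → yooe (sub v→o @2)
  yooe → yobe (sub o→b @3)
Edit distance = 2.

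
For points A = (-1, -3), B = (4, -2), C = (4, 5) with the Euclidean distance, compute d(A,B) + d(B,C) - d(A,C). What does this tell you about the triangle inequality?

d(A,B) = √(5² + 1²) = √26 ≈ 5.099, d(B,C) = √(0² + 7²) = √49 = 7, d(A,C) = √(5² + 8²) = √89 ≈ 9.434.
d(A,B) + d(B,C) - d(A,C) = 5.099 + 7 - 9.434 = 12.099 - 9.434 = 2.665 (to 4 decimal places). This is ≥ 0, so the triangle inequality holds for these points.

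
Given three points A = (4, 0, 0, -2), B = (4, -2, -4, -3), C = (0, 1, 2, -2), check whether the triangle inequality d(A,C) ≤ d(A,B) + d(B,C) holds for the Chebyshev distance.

d(A,B) = max(0, 2, 4, 1) = 4, d(B,C) = max(4, 3, 6, 1) = 6, d(A,C) = max(4, 1, 2, 0) = 4.
d(A,C) = 4 ≤ 4 + 6 = 10. Triangle inequality is satisfied.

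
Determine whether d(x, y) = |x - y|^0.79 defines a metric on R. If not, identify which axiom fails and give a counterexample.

Yes. With 0 < p = 0.79 ≤ 1, d(x,y) = |x-y|^0.79 is a metric on R. Non-negativity and symmetry are immediate; |x-y|^0.79 = 0 ⟺ |x-y| = 0 ⟺ x = y. For the triangle inequality, the function t ↦ t^0.79 is subadditive on [0,∞) when p ≤ 1, so |x-z|^0.79 ≤ (|x-y| + |y-z|)^0.79 ≤ |x-y|^0.79 + |y-z|^0.79.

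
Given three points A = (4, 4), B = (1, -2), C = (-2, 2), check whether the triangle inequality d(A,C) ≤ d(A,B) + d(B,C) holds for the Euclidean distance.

d(A,B) = √(3² + 6²) = √45 ≈ 6.7082, d(B,C) = √(3² + 4²) = √25 = 5, d(A,C) = √(6² + 2²) = √40 ≈ 6.3246.
d(A,C) ≈ 6.3246 ≤ 6.7082 + 5 = 11.7082. Triangle inequality is satisfied.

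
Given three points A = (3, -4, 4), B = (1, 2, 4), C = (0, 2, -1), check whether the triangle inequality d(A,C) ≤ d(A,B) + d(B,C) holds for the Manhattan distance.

d(A,B) = 2 + 6 + 0 = 8, d(B,C) = 1 + 0 + 5 = 6, d(A,C) = 3 + 6 + 5 = 14.
d(A,C) = 14 ≤ 8 + 6 = 14. Triangle inequality is satisfied.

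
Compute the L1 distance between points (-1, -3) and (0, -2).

Σ|x_i - y_i| = |-1 - 0| + |-3 - (-2)| = 1 + 1 = 2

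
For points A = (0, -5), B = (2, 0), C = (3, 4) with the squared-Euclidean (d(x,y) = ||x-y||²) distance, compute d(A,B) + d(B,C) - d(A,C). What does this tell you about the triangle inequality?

d(A,B) = 2² + 5² = 29, d(B,C) = 1² + 4² = 17, d(A,C) = 3² + 9² = 90.
d(A,B) + d(B,C) - d(A,C) = 29 + 17 - 90 = 46 - 90 = -44. This is < 0, so the triangle inequality FAILS for these points (squared-Euclidean is not a metric).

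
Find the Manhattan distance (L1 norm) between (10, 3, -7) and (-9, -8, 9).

Σ|x_i - y_i| = |10 - (-9)| + |3 - (-8)| + |-7 - 9| = 19 + 11 + 16 = 46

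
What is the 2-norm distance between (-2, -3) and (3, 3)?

(Σ|x_i - y_i|^2)^(1/2) = (|-2 - 3|^2 + |-3 - 3|^2)^(1/2)
= (5^2 + 6^2)^(1/2) = (25 + 36)^(1/2) = (61)^(1/2) ≈ 7.8102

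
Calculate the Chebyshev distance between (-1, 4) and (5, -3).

max(|x_i - y_i|) = max(|-1 - 5|, |4 - (-3)|) = max(6, 7) = 7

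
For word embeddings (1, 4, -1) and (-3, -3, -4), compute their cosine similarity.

With u = (1, 4, -1), v = (-3, -3, -4):
u·v = 1·(-3) + 4·(-3) + (-1)·(-4) = (-3) + (-12) + 4 = -11.
|u| = √(1² + 4² + (-1)²) = √18, |v| = √((-3)² + (-3)² + (-4)²) = √34, so |u||v| = √(18·34) = √612.
cos θ = (u·v)/(|u||v|) = -11/√612 ≈ -0.4446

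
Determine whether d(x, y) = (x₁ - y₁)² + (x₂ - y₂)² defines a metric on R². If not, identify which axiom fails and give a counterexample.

No. The squared Euclidean distance fails the triangle inequality. Counterexample: x = (0, 0), y = (4, 5), z = (8, 10). d(x,z) = 8² + 10² = 164, but d(x,y) + d(y,z) = (4² + 5²) + (4² + 5²) = 41 + 41 = 82. Since 164 > 82, the triangle inequality is violated. (Note: √d, the ordinary Euclidean distance, IS a metric.)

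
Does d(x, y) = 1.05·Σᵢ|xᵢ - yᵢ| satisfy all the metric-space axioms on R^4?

Yes. The L1 (Manhattan) norm induces a metric on R^4, and multiplying a metric by a positive constant 1.05 > 0 preserves all four axioms: non-negativity (1.05·||x-y|| ≥ 0), identity (1.05·||x-y|| = 0 ⟺ ||x-y|| = 0 ⟺ x = y), symmetry (||x-y|| = ||y-x||), and the triangle inequality (1.05·||x-z|| ≤ 1.05·||x-y|| + 1.05·||y-z||). So d is a metric.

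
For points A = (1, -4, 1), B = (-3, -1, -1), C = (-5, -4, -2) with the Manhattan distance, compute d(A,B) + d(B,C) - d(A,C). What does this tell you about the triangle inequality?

d(A,B) = 4 + 3 + 2 = 9, d(B,C) = 2 + 3 + 1 = 6, d(A,C) = 6 + 0 + 3 = 9.
d(A,B) + d(B,C) - d(A,C) = 9 + 6 - 9 = 15 - 9 = 6. This is ≥ 0, so the triangle inequality holds for these points.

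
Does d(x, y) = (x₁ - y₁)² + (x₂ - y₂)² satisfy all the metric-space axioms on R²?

No. The squared Euclidean distance fails the triangle inequality. Counterexample: x = (0, 0), y = (3, 1), z = (6, 2). d(x,z) = 6² + 2² = 40, but d(x,y) + d(y,z) = (3² + 1²) + (3² + 1²) = 10 + 10 = 20. Since 40 > 20, the triangle inequality is violated. (Note: √d, the ordinary Euclidean distance, IS a metric.)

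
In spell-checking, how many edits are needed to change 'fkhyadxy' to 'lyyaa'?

Let D[i][j] be the edit distance between the first i characters of 'fkhyadxy' and the first j characters of 'lyyaa', with D[i][0] = i, D[0][j] = j, and D[i][j] = D[i-1][j-1] if the characters match, else 1 + min(D[i-1][j], D[i][j-1], D[i-1][j-1]). Filling the table (rows: prefixes of 'fkhyadxy', columns: prefixes of 'lyyaa'):
     ε  l  y  y  a  a
  ε  0  1  2  3  4  5
  f  1  1  2  3  4  5
  k  2  2  2  3  4  5
  h  3  3  3  3  4  5
  y  4  4  3  3  4  5
  a  5  5  4  4  3  4
  d  6  6  5  5  4  4
  x  7  7  6  6  5  5
  y  8  8  7  6  6  6
The bottom-right entry gives D[8][5] = 6, so no sequence of fewer than 6 edits works. Backtracking through the table gives one optimal edit sequence (6 edits):
  fkhyadxy → khyadxy (del f @1)
  khyadxy → lhyadxy (sub k→l @1)
  lhyadxy → lyyadxy (sub h→y @2)
  lyyadxy → lyyaxy (del d @5)
  lyyaxy → lyyay (del x @5)
  lyyay → lyyaa (sub y→a @5)
Edit distance = 6.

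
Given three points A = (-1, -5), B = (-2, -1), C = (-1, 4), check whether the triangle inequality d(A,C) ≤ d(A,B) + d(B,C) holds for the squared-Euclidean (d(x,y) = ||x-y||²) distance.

d(A,B) = 1² + 4² = 17, d(B,C) = 1² + 5² = 26, d(A,C) = 0² + 9² = 81.
d(A,C) = 81 > 17 + 26 = 43. Triangle inequality is VIOLATED. (Squared-Euclidean is not a metric — this is a counterexample.)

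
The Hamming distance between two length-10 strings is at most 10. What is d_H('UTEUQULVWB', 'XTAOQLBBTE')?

Differing positions: 1, 3, 4, 6, 7, 8, 9, 10. Hamming distance = 8. The maximum possible Hamming distance for length-10 strings is 10, so d_H/10 = 8/10 = 0.8.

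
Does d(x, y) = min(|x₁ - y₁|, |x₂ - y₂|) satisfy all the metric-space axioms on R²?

No. d fails identity of indiscernibles: take x = (-4, 0) and y = (-4, 1). Then d(x,y) = min(|-4 - (-4)|, |0 - 1|) = min(0, 1) = 0, yet x ≠ y.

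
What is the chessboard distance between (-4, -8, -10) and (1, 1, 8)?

max(|x_i - y_i|) = max(|-4 - 1|, |-8 - 1|, |-10 - 8|) = max(5, 9, 18) = 18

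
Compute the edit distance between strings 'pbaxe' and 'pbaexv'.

Let D[i][j] be the edit distance between the first i characters of 'pbaxe' and the first j characters of 'pbaexv', with D[i][0] = i, D[0][j] = j, and D[i][j] = D[i-1][j-1] if the characters match, else 1 + min(D[i-1][j], D[i][j-1], D[i-1][j-1]). Filling the table (rows: prefixes of 'pbaxe', columns: prefixes of 'pbaexv'):
     ε  p  b  a  e  x  v
  ε  0  1  2  3  4  5  6
  p  1  0  1  2  3  4  5
  b  2  1  0  1  2  3  4
  a  3  2  1  0  1  2  3
  x  4  3  2  1  1  1  2
  e  5  4  3  2  1  2  2
The bottom-right entry gives D[5][6] = 2, so no sequence of fewer than 2 edits works. Backtracking through the table gives one optimal edit sequence (2 edits):
  pbaxe → pbaexe (ins e @4)
  pbaexe → pbaexv (sub e→v @6)
Edit distance = 2.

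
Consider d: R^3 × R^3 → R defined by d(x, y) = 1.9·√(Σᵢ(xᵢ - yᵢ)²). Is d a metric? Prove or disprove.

Yes. The L2 (Euclidean) norm induces a metric on R^3, and multiplying a metric by a positive constant 1.9 > 0 preserves all four axioms: non-negativity (1.9·||x-y|| ≥ 0), identity (1.9·||x-y|| = 0 ⟺ ||x-y|| = 0 ⟺ x = y), symmetry (||x-y|| = ||y-x||), and the triangle inequality (1.9·||x-z|| ≤ 1.9·||x-y|| + 1.9·||y-z||). So d is a metric.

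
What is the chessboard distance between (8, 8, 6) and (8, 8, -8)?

max(|x_i - y_i|) = max(|8 - 8|, |8 - 8|, |6 - (-8)|) = max(0, 0, 14) = 14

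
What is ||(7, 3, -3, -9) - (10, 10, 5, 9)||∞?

max(|x_i - y_i|) = max(|7 - 10|, |3 - 10|, |-3 - 5|, |-9 - 9|) = max(3, 7, 8, 18) = 18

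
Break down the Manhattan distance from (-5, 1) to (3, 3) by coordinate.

Σ|x_i - y_i| = |-5 - 3| + |1 - 3| = 8 + 2 = 10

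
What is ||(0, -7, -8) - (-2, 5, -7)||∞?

max(|x_i - y_i|) = max(|0 - (-2)|, |-7 - 5|, |-8 - (-7)|) = max(2, 12, 1) = 12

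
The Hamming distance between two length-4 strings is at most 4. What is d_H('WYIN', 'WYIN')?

Differing positions: none. Hamming distance = 0. The maximum possible Hamming distance for length-4 strings is 4, so d_H/4 = 0/4 = 0.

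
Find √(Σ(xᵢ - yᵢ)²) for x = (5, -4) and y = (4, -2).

√(Σ(x_i - y_i)²) = √((5 - 4)² + (-4 - (-2))²)
= √(1² + (-2)²) = √(1 + 4) = √5 ≈ 2.2361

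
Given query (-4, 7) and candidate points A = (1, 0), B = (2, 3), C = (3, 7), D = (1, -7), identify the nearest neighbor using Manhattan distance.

Distances: d(A) = 12, d(B) = 10, d(C) = 7, d(D) = 19. Nearest: C = (3, 7) with distance 7.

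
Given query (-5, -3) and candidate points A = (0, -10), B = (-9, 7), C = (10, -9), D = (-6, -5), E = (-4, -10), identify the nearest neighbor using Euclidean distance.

Distances: d(A) ≈ 8.6023, d(B) ≈ 10.7703, d(C) ≈ 16.1555, d(D) ≈ 2.2361, d(E) ≈ 7.0711. Nearest: D = (-6, -5) with distance 2.2361.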